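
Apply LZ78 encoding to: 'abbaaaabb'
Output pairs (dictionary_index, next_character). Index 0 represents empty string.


LZ78 encoding steps:
Dictionary: {0: ''}
Step 1: w='' (idx 0), next='a' -> output (0, 'a'), add 'a' as idx 1
Step 2: w='' (idx 0), next='b' -> output (0, 'b'), add 'b' as idx 2
Step 3: w='b' (idx 2), next='a' -> output (2, 'a'), add 'ba' as idx 3
Step 4: w='a' (idx 1), next='a' -> output (1, 'a'), add 'aa' as idx 4
Step 5: w='a' (idx 1), next='b' -> output (1, 'b'), add 'ab' as idx 5
Step 6: w='b' (idx 2), end of input -> output (2, '')


Encoded: [(0, 'a'), (0, 'b'), (2, 'a'), (1, 'a'), (1, 'b'), (2, '')]


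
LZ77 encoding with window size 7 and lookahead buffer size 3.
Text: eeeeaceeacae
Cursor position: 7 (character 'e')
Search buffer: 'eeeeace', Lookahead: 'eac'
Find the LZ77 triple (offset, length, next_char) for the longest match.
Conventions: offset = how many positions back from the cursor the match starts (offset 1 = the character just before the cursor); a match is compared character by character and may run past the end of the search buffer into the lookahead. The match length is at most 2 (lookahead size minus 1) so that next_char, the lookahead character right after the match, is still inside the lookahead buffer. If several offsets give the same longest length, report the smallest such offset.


Try each offset into the search buffer:
  offset=1 (pos 6, char 'e'): match length 1
  offset=2 (pos 5, char 'c'): match length 0
  offset=3 (pos 4, char 'a'): match length 0
  offset=4 (pos 3, char 'e'): match length 2
  offset=5 (pos 2, char 'e'): match length 1
  offset=6 (pos 1, char 'e'): match length 1
  offset=7 (pos 0, char 'e'): match length 1
Longest match has length 2 at offset 4.
next_char = character at position 7 + 2 = 9 -> 'c'

Best match: offset=4, length=2 (matching 'ea' starting at position 3)
LZ77 triple: (4, 2, 'c')


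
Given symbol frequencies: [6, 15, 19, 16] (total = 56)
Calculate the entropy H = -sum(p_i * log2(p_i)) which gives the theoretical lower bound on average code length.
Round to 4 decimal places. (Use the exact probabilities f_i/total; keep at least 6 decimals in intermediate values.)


Per-symbol terms -p_i * log2(p_i) with p_i = f_i/56:
  p = 6/56 = 0.107143: log2(p) = -3.222392, -p*log2(p) = 0.345256
  p = 15/56 = 0.267857: log2(p) = -1.900464, -p*log2(p) = 0.509053
  p = 19/56 = 0.339286: log2(p) = -1.559427, -p*log2(p) = 0.529091
  p = 16/56 = 0.285714: log2(p) = -1.807355, -p*log2(p) = 0.516387
H = 0.345256 + 0.509053 + 0.529091 + 0.516387 = 1.899787

H = 1.8998 bits/symbol


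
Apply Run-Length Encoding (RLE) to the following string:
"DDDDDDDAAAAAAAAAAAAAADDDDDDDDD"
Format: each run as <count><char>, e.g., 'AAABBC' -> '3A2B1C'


Scanning runs left to right:
  i=0: run of 'D' x 7 -> '7D'
  i=7: run of 'A' x 14 -> '14A'
  i=21: run of 'D' x 9 -> '9D'

RLE = 7D14A9D


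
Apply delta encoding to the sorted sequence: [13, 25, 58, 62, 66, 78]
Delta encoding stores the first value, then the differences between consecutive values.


First value: 13
Deltas:
  25 - 13 = 12
  58 - 25 = 33
  62 - 58 = 4
  66 - 62 = 4
  78 - 66 = 12


Delta encoded: [13, 12, 33, 4, 4, 12]


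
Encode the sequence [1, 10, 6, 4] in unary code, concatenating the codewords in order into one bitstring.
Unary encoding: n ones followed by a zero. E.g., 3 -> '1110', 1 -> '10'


Encode each number as n ones followed by a terminating 0:
  1 -> 10 (2 bits)
  10 -> 11111111110 (11 bits)
  6 -> 1111110 (7 bits)
  4 -> 11110 (5 bits)
Total length = 2 + 11 + 7 + 5 = 25 bits.

Unary([1, 10, 6, 4]) = 1011111111110111111011110 (25 bits)


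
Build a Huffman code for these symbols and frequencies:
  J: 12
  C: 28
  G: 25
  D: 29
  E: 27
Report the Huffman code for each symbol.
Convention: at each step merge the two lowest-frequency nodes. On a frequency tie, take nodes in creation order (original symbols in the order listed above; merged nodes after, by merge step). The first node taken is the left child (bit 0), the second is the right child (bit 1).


Huffman tree construction:
Step 1: Merge J(12) + G(25) = 37
Step 2: Merge E(27) + C(28) = 55
Step 3: Merge D(29) + (J+G)(37) = 66
Step 4: Merge (E+C)(55) + (D+(J+G))(66) = 121
Read each symbol's code off the tree from the root (left child = 0, right child = 1).

Codes:
  J: 110 (length 3)
  C: 01 (length 2)
  G: 111 (length 3)
  D: 10 (length 2)
  E: 00 (length 2)
Average code length: 279/121 = 2.3058 bits/symbol


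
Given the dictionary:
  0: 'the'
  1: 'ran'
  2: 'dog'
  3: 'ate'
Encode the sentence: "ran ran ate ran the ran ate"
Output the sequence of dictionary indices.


Look up each word in the dictionary:
  'ran' -> 1
  'ran' -> 1
  'ate' -> 3
  'ran' -> 1
  'the' -> 0
  'ran' -> 1
  'ate' -> 3

Encoded: [1, 1, 3, 1, 0, 1, 3]


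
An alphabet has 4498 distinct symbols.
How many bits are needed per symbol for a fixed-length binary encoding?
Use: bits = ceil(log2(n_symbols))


log2(4498) = 12.1351
Bracket: 2^12 = 4096 < 4498 <= 2^13 = 8192
So ceil(log2(4498)) = 13

bits = ceil(log2(4498)) = ceil(12.1351) = 13 bits


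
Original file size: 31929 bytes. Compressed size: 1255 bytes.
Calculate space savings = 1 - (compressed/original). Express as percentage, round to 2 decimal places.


ratio = compressed/original = 1255/31929 = 0.039306
savings = 1 - ratio = 1 - 0.039306 = 0.960694
as a percentage: 0.960694 * 100 = 96.07%

Space savings = 1 - 1255/31929 = 96.07%


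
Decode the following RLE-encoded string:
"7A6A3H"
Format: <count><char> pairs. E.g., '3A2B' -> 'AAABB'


Expanding each <count><char> pair:
  7A -> 'AAAAAAA'
  6A -> 'AAAAAA'
  3H -> 'HHH'

Decoded = AAAAAAAAAAAAAHHH


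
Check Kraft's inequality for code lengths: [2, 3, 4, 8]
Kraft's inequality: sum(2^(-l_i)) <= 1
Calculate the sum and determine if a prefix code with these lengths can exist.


Sum = 2^(-2) + 2^(-3) + 2^(-4) + 2^(-8)
    = 0.25 + 0.125 + 0.0625 + 0.00390625
    = 113/256 = 0.44140625
Since 0.44140625 <= 1, Kraft's inequality IS satisfied.
A prefix code with these lengths CAN exist.

Kraft sum = 0.44140625. Satisfied.


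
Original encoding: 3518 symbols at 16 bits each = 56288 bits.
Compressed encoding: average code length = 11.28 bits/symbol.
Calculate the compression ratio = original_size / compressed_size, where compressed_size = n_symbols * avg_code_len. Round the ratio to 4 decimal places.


original_size = n_symbols * orig_bits = 3518 * 16 = 56288 bits
compressed_size = n_symbols * avg_code_len = 3518 * 11.28 = 39683.04 bits
ratio = original_size / compressed_size = 56288 / 39683.04 = 1.4184

Compression ratio = 1.4184


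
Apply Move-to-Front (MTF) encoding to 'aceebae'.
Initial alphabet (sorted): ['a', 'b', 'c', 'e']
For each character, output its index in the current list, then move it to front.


MTF encoding:
'a': index 0 in ['a', 'b', 'c', 'e'] -> ['a', 'b', 'c', 'e']
'c': index 2 in ['a', 'b', 'c', 'e'] -> ['c', 'a', 'b', 'e']
'e': index 3 in ['c', 'a', 'b', 'e'] -> ['e', 'c', 'a', 'b']
'e': index 0 in ['e', 'c', 'a', 'b'] -> ['e', 'c', 'a', 'b']
'b': index 3 in ['e', 'c', 'a', 'b'] -> ['b', 'e', 'c', 'a']
'a': index 3 in ['b', 'e', 'c', 'a'] -> ['a', 'b', 'e', 'c']
'e': index 2 in ['a', 'b', 'e', 'c'] -> ['e', 'a', 'b', 'c']


Output: [0, 2, 3, 0, 3, 3, 2]


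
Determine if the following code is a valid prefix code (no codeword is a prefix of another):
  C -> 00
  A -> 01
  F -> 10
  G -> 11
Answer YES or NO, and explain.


Checking each pair (does one codeword prefix another?):
  C='00' vs A='01': no prefix
  C='00' vs F='10': no prefix
  C='00' vs G='11': no prefix
  A='01' vs C='00': no prefix
  A='01' vs F='10': no prefix
  A='01' vs G='11': no prefix
  F='10' vs C='00': no prefix
  F='10' vs A='01': no prefix
  F='10' vs G='11': no prefix
  G='11' vs C='00': no prefix
  G='11' vs A='01': no prefix
  G='11' vs F='10': no prefix
No violation found over all pairs.

YES -- this is a valid prefix code. No codeword is a prefix of any other codeword.


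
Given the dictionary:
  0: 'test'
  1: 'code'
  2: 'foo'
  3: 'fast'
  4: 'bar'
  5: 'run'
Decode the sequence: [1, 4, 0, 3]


Look up each index in the dictionary:
  1 -> 'code'
  4 -> 'bar'
  0 -> 'test'
  3 -> 'fast'

Decoded: "code bar test fast"


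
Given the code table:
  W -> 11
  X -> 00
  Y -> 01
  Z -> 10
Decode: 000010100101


Decoding:
00 -> X
00 -> X
10 -> Z
10 -> Z
01 -> Y
01 -> Y


Result: XXZZYY


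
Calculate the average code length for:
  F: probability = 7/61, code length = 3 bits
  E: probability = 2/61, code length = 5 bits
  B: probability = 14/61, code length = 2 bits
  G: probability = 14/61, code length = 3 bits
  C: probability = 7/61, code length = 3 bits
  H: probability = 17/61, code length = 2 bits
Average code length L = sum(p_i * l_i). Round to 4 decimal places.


Weighted contributions p_i * l_i:
  F: (7/61) * 3 = 21/61
  E: (2/61) * 5 = 10/61
  B: (14/61) * 2 = 28/61
  G: (14/61) * 3 = 42/61
  C: (7/61) * 3 = 21/61
  H: (17/61) * 2 = 34/61
Sum = (21 + 10 + 28 + 42 + 21 + 34)/61 = 156/61

L = 156/61 = 2.5574 bits/symbol


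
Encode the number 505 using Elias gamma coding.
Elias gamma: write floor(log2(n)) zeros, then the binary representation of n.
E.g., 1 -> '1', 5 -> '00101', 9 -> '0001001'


num_bits = floor(log2(505)) + 1 = 9
leading_zeros = num_bits - 1 = 8
binary(505) = 111111001

Elias gamma(505) = '00000000' + '111111001' = 00000000111111001 (17 bits)


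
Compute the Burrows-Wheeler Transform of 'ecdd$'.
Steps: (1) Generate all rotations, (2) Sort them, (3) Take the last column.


Rotations (sorted):
  0: $ecdd -> last char: d
  1: cdd$e -> last char: e
  2: d$ecd -> last char: d
  3: dd$ec -> last char: c
  4: ecdd$ -> last char: $


BWT = dedc$


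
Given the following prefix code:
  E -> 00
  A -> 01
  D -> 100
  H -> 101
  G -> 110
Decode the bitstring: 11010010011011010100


Decoding step by step:
Bits 110 -> G
Bits 100 -> D
Bits 100 -> D
Bits 110 -> G
Bits 110 -> G
Bits 101 -> H
Bits 00 -> E


Decoded message: GDDGGHE


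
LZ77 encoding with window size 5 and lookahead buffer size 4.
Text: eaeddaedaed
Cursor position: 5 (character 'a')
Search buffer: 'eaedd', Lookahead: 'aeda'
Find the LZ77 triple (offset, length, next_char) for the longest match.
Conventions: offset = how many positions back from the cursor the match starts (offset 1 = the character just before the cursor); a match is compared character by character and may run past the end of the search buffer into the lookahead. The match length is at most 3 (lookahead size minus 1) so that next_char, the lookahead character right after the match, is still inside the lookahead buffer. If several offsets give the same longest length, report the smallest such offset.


Try each offset into the search buffer:
  offset=1 (pos 4, char 'd'): match length 0
  offset=2 (pos 3, char 'd'): match length 0
  offset=3 (pos 2, char 'e'): match length 0
  offset=4 (pos 1, char 'a'): match length 3
  offset=5 (pos 0, char 'e'): match length 0
Longest match has length 3 at offset 4.
next_char = character at position 5 + 3 = 8 -> 'a'

Best match: offset=4, length=3 (matching 'aed' starting at position 1)
LZ77 triple: (4, 3, 'a')


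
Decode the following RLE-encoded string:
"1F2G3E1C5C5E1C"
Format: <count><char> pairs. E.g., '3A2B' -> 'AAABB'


Expanding each <count><char> pair:
  1F -> 'F'
  2G -> 'GG'
  3E -> 'EEE'
  1C -> 'C'
  5C -> 'CCCCC'
  5E -> 'EEEEE'
  1C -> 'C'

Decoded = FGGEEECCCCCCEEEEEC


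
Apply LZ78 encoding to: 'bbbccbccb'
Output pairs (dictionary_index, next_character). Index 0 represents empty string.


LZ78 encoding steps:
Dictionary: {0: ''}
Step 1: w='' (idx 0), next='b' -> output (0, 'b'), add 'b' as idx 1
Step 2: w='b' (idx 1), next='b' -> output (1, 'b'), add 'bb' as idx 2
Step 3: w='' (idx 0), next='c' -> output (0, 'c'), add 'c' as idx 3
Step 4: w='c' (idx 3), next='b' -> output (3, 'b'), add 'cb' as idx 4
Step 5: w='c' (idx 3), next='c' -> output (3, 'c'), add 'cc' as idx 5
Step 6: w='b' (idx 1), end of input -> output (1, '')


Encoded: [(0, 'b'), (1, 'b'), (0, 'c'), (3, 'b'), (3, 'c'), (1, '')]


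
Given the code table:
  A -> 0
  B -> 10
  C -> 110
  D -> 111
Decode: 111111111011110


Decoding:
111 -> D
111 -> D
111 -> D
0 -> A
111 -> D
10 -> B


Result: DDDADB


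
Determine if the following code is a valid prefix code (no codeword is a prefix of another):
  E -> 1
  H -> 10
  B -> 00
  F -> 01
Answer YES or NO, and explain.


Checking each pair (does one codeword prefix another?):
  E='1' vs H='10': prefix -- VIOLATION

NO -- this is NOT a valid prefix code. E (1) is a prefix of H (10).


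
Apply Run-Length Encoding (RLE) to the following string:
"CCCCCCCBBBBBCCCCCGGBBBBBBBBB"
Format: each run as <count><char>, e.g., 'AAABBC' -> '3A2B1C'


Scanning runs left to right:
  i=0: run of 'C' x 7 -> '7C'
  i=7: run of 'B' x 5 -> '5B'
  i=12: run of 'C' x 5 -> '5C'
  i=17: run of 'G' x 2 -> '2G'
  i=19: run of 'B' x 9 -> '9B'

RLE = 7C5B5C2G9B


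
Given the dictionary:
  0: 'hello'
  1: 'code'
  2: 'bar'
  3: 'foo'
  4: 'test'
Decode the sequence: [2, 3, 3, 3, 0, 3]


Look up each index in the dictionary:
  2 -> 'bar'
  3 -> 'foo'
  3 -> 'foo'
  3 -> 'foo'
  0 -> 'hello'
  3 -> 'foo'

Decoded: "bar foo foo foo hello foo"


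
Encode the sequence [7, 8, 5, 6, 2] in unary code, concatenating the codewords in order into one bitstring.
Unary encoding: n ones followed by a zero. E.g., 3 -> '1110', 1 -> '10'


Encode each number as n ones followed by a terminating 0:
  7 -> 11111110 (8 bits)
  8 -> 111111110 (9 bits)
  5 -> 111110 (6 bits)
  6 -> 1111110 (7 bits)
  2 -> 110 (3 bits)
Total length = 8 + 9 + 6 + 7 + 3 = 33 bits.

Unary([7, 8, 5, 6, 2]) = 111111101111111101111101111110110 (33 bits)


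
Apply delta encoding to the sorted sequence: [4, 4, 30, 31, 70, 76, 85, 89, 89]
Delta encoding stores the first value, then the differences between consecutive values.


First value: 4
Deltas:
  4 - 4 = 0
  30 - 4 = 26
  31 - 30 = 1
  70 - 31 = 39
  76 - 70 = 6
  85 - 76 = 9
  89 - 85 = 4
  89 - 89 = 0


Delta encoded: [4, 0, 26, 1, 39, 6, 9, 4, 0]


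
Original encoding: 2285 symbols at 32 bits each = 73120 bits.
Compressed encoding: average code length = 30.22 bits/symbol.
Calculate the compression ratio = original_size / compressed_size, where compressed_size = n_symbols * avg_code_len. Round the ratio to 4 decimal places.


original_size = n_symbols * orig_bits = 2285 * 32 = 73120 bits
compressed_size = n_symbols * avg_code_len = 2285 * 30.22 = 69052.7 bits
ratio = original_size / compressed_size = 73120 / 69052.7 = 1.0589

Compression ratio = 1.0589


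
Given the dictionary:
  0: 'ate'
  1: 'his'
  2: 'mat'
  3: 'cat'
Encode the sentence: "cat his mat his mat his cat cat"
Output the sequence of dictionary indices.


Look up each word in the dictionary:
  'cat' -> 3
  'his' -> 1
  'mat' -> 2
  'his' -> 1
  'mat' -> 2
  'his' -> 1
  'cat' -> 3
  'cat' -> 3

Encoded: [3, 1, 2, 1, 2, 1, 3, 3]


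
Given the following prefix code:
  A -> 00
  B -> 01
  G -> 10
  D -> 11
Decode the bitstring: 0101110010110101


Decoding step by step:
Bits 01 -> B
Bits 01 -> B
Bits 11 -> D
Bits 00 -> A
Bits 10 -> G
Bits 11 -> D
Bits 01 -> B
Bits 01 -> B


Decoded message: BBDAGDBB


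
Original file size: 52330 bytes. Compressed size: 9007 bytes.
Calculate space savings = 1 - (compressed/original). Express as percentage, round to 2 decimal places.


ratio = compressed/original = 9007/52330 = 0.172119
savings = 1 - ratio = 1 - 0.172119 = 0.827881
as a percentage: 0.827881 * 100 = 82.79%

Space savings = 1 - 9007/52330 = 82.79%


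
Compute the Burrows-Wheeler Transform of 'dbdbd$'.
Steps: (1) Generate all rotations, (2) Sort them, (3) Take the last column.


Rotations (sorted):
  0: $dbdbd -> last char: d
  1: bd$dbd -> last char: d
  2: bdbd$d -> last char: d
  3: d$dbdb -> last char: b
  4: dbd$db -> last char: b
  5: dbdbd$ -> last char: $


BWT = dddbb$


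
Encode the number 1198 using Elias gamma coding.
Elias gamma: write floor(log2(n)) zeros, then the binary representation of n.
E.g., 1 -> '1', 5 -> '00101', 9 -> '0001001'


num_bits = floor(log2(1198)) + 1 = 11
leading_zeros = num_bits - 1 = 10
binary(1198) = 10010101110

Elias gamma(1198) = '0000000000' + '10010101110' = 000000000010010101110 (21 bits)


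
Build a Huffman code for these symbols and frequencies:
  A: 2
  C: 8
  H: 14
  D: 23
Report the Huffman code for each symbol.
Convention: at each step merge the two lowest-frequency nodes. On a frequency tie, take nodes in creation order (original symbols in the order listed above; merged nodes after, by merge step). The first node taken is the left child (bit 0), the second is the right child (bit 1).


Huffman tree construction:
Step 1: Merge A(2) + C(8) = 10
Step 2: Merge (A+C)(10) + H(14) = 24
Step 3: Merge D(23) + ((A+C)+H)(24) = 47
Read each symbol's code off the tree from the root (left child = 0, right child = 1).

Codes:
  A: 100 (length 3)
  C: 101 (length 3)
  H: 11 (length 2)
  D: 0 (length 1)
Average code length: 81/47 = 1.7234 bits/symbol


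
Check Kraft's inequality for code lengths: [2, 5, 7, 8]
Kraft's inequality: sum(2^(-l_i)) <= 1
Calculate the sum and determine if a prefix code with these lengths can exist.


Sum = 2^(-2) + 2^(-5) + 2^(-7) + 2^(-8)
    = 0.25 + 0.03125 + 0.0078125 + 0.00390625
    = 75/256 = 0.29296875
Since 0.29296875 <= 1, Kraft's inequality IS satisfied.
A prefix code with these lengths CAN exist.

Kraft sum = 0.29296875. Satisfied.


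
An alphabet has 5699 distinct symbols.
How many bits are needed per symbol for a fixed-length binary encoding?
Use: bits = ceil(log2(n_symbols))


log2(5699) = 12.4765
Bracket: 2^12 = 4096 < 5699 <= 2^13 = 8192
So ceil(log2(5699)) = 13

bits = ceil(log2(5699)) = ceil(12.4765) = 13 bits


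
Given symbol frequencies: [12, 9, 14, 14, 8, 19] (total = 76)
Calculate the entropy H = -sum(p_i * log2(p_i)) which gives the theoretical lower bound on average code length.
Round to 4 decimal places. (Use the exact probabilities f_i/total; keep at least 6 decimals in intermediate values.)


Per-symbol terms -p_i * log2(p_i) with p_i = f_i/76:
  p = 12/76 = 0.157895: log2(p) = -2.662965, -p*log2(p) = 0.420468
  p = 9/76 = 0.118421: log2(p) = -3.078003, -p*log2(p) = 0.364500
  p = 14/76 = 0.184211: log2(p) = -2.440573, -p*log2(p) = 0.449579
  p = 14/76 = 0.184211: log2(p) = -2.440573, -p*log2(p) = 0.449579
  p = 8/76 = 0.105263: log2(p) = -3.247928, -p*log2(p) = 0.341887
  p = 19/76 = 0.250000: log2(p) = -2.000000, -p*log2(p) = 0.500000
H = 0.420468 + 0.364500 + 0.449579 + 0.449579 + 0.341887 + 0.500000 = 2.526013

H = 2.526 bits/symbol


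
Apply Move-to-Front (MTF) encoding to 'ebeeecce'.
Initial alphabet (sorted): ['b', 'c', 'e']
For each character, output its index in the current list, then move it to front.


MTF encoding:
'e': index 2 in ['b', 'c', 'e'] -> ['e', 'b', 'c']
'b': index 1 in ['e', 'b', 'c'] -> ['b', 'e', 'c']
'e': index 1 in ['b', 'e', 'c'] -> ['e', 'b', 'c']
'e': index 0 in ['e', 'b', 'c'] -> ['e', 'b', 'c']
'e': index 0 in ['e', 'b', 'c'] -> ['e', 'b', 'c']
'c': index 2 in ['e', 'b', 'c'] -> ['c', 'e', 'b']
'c': index 0 in ['c', 'e', 'b'] -> ['c', 'e', 'b']
'e': index 1 in ['c', 'e', 'b'] -> ['e', 'c', 'b']


Output: [2, 1, 1, 0, 0, 2, 0, 1]


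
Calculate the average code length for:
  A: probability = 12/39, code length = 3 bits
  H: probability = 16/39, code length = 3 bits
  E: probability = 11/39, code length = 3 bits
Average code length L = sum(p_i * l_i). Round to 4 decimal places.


Weighted contributions p_i * l_i:
  A: (12/39) * 3 = 36/39
  H: (16/39) * 3 = 48/39
  E: (11/39) * 3 = 33/39
Sum = (36 + 48 + 33)/39 = 117/39

L = 117/39 = 3.0000 bits/symbol


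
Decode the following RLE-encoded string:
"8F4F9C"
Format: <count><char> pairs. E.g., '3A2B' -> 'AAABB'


Expanding each <count><char> pair:
  8F -> 'FFFFFFFF'
  4F -> 'FFFF'
  9C -> 'CCCCCCCCC'

Decoded = FFFFFFFFFFFFCCCCCCCCC


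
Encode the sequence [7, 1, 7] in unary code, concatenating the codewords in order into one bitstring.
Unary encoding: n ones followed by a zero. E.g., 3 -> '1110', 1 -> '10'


Encode each number as n ones followed by a terminating 0:
  7 -> 11111110 (8 bits)
  1 -> 10 (2 bits)
  7 -> 11111110 (8 bits)
Total length = 8 + 2 + 8 = 18 bits.

Unary([7, 1, 7]) = 111111101011111110 (18 bits)


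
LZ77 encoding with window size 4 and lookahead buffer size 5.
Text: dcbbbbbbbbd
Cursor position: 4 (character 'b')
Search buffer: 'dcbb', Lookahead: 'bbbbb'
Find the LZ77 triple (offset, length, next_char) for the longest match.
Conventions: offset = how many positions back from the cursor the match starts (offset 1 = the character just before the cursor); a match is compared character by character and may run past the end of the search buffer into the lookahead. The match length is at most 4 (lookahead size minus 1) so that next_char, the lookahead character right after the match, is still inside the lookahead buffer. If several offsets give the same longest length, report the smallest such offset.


Try each offset into the search buffer:
  offset=1 (pos 3, char 'b'): match length 4
  offset=2 (pos 2, char 'b'): match length 4
  offset=3 (pos 1, char 'c'): match length 0
  offset=4 (pos 0, char 'd'): match length 0
Longest match has length 4, found at offsets 1, 2; take the smallest, offset 1.
next_char = character at position 4 + 4 = 8 -> 'b'

Best match: offset=1, length=4 (matching 'bbbb' starting at position 3)
LZ77 triple: (1, 4, 'b')


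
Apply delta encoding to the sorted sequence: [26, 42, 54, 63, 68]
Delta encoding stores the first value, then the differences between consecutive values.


First value: 26
Deltas:
  42 - 26 = 16
  54 - 42 = 12
  63 - 54 = 9
  68 - 63 = 5


Delta encoded: [26, 16, 12, 9, 5]


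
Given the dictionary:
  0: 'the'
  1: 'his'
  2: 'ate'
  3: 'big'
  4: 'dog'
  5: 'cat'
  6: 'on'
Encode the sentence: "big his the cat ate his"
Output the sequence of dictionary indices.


Look up each word in the dictionary:
  'big' -> 3
  'his' -> 1
  'the' -> 0
  'cat' -> 5
  'ate' -> 2
  'his' -> 1

Encoded: [3, 1, 0, 5, 2, 1]


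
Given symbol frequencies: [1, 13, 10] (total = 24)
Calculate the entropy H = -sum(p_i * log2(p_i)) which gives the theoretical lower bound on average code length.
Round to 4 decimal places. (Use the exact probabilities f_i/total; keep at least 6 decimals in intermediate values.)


Per-symbol terms -p_i * log2(p_i) with p_i = f_i/24:
  p = 1/24 = 0.041667: log2(p) = -4.584963, -p*log2(p) = 0.191040
  p = 13/24 = 0.541667: log2(p) = -0.884523, -p*log2(p) = 0.479117
  p = 10/24 = 0.416667: log2(p) = -1.263034, -p*log2(p) = 0.526264
H = 0.191040 + 0.479117 + 0.526264 = 1.196421

H = 1.1964 bits/symbol


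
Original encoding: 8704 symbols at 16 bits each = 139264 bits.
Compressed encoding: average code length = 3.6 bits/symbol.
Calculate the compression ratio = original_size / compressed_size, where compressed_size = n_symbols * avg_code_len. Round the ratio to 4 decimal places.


original_size = n_symbols * orig_bits = 8704 * 16 = 139264 bits
compressed_size = n_symbols * avg_code_len = 8704 * 3.6 = 31334.4 bits
ratio = original_size / compressed_size = 139264 / 31334.4 = 4.4444

Compression ratio = 4.4444


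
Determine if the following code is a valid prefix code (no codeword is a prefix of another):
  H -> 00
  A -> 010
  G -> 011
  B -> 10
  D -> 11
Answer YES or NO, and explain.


Checking each pair (does one codeword prefix another?):
  H='00' vs A='010': no prefix
  H='00' vs G='011': no prefix
  H='00' vs B='10': no prefix
  H='00' vs D='11': no prefix
  A='010' vs H='00': no prefix
  A='010' vs G='011': no prefix
  A='010' vs B='10': no prefix
  A='010' vs D='11': no prefix
  G='011' vs H='00': no prefix
  G='011' vs A='010': no prefix
  G='011' vs B='10': no prefix
  G='011' vs D='11': no prefix
  B='10' vs H='00': no prefix
  B='10' vs A='010': no prefix
  B='10' vs G='011': no prefix
  B='10' vs D='11': no prefix
  D='11' vs H='00': no prefix
  D='11' vs A='010': no prefix
  D='11' vs G='011': no prefix
  D='11' vs B='10': no prefix
No violation found over all pairs.

YES -- this is a valid prefix code. No codeword is a prefix of any other codeword.


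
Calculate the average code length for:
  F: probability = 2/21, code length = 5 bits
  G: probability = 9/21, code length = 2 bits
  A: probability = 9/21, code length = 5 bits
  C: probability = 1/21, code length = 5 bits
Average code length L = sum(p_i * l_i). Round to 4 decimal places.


Weighted contributions p_i * l_i:
  F: (2/21) * 5 = 10/21
  G: (9/21) * 2 = 18/21
  A: (9/21) * 5 = 45/21
  C: (1/21) * 5 = 5/21
Sum = (10 + 18 + 45 + 5)/21 = 78/21

L = 78/21 = 3.7143 bits/symbol


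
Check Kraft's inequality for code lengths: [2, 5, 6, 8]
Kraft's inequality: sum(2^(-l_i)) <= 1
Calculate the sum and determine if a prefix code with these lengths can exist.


Sum = 2^(-2) + 2^(-5) + 2^(-6) + 2^(-8)
    = 0.25 + 0.03125 + 0.015625 + 0.00390625
    = 77/256 = 0.30078125
Since 0.30078125 <= 1, Kraft's inequality IS satisfied.
A prefix code with these lengths CAN exist.

Kraft sum = 0.30078125. Satisfied.


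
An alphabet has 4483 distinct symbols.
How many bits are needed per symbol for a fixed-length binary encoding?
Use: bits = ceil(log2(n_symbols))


log2(4483) = 12.1302
Bracket: 2^12 = 4096 < 4483 <= 2^13 = 8192
So ceil(log2(4483)) = 13

bits = ceil(log2(4483)) = ceil(12.1302) = 13 bits


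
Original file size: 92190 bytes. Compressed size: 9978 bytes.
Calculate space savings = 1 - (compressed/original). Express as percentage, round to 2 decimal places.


ratio = compressed/original = 9978/92190 = 0.108233
savings = 1 - ratio = 1 - 0.108233 = 0.891767
as a percentage: 0.891767 * 100 = 89.18%

Space savings = 1 - 9978/92190 = 89.18%


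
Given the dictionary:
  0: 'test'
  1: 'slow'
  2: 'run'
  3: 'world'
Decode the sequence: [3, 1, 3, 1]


Look up each index in the dictionary:
  3 -> 'world'
  1 -> 'slow'
  3 -> 'world'
  1 -> 'slow'

Decoded: "world slow world slow"


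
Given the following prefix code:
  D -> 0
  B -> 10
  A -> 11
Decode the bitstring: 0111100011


Decoding step by step:
Bits 0 -> D
Bits 11 -> A
Bits 11 -> A
Bits 0 -> D
Bits 0 -> D
Bits 0 -> D
Bits 11 -> A


Decoded message: DAADDDA


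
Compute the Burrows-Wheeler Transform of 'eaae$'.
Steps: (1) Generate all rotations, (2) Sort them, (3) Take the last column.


Rotations (sorted):
  0: $eaae -> last char: e
  1: aae$e -> last char: e
  2: ae$ea -> last char: a
  3: e$eaa -> last char: a
  4: eaae$ -> last char: $


BWT = eeaa$


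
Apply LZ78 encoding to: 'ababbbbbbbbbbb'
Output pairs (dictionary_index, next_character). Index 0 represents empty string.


LZ78 encoding steps:
Dictionary: {0: ''}
Step 1: w='' (idx 0), next='a' -> output (0, 'a'), add 'a' as idx 1
Step 2: w='' (idx 0), next='b' -> output (0, 'b'), add 'b' as idx 2
Step 3: w='a' (idx 1), next='b' -> output (1, 'b'), add 'ab' as idx 3
Step 4: w='b' (idx 2), next='b' -> output (2, 'b'), add 'bb' as idx 4
Step 5: w='bb' (idx 4), next='b' -> output (4, 'b'), add 'bbb' as idx 5
Step 6: w='bbb' (idx 5), next='b' -> output (5, 'b'), add 'bbbb' as idx 6
Step 7: w='b' (idx 2), end of input -> output (2, '')


Encoded: [(0, 'a'), (0, 'b'), (1, 'b'), (2, 'b'), (4, 'b'), (5, 'b'), (2, '')]


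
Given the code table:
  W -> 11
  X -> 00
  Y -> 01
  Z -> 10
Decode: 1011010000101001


Decoding:
10 -> Z
11 -> W
01 -> Y
00 -> X
00 -> X
10 -> Z
10 -> Z
01 -> Y


Result: ZWYXXZZY


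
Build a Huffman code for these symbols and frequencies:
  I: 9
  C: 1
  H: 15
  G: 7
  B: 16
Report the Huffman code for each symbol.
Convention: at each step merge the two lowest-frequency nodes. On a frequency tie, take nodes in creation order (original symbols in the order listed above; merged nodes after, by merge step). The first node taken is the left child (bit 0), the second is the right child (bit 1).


Huffman tree construction:
Step 1: Merge C(1) + G(7) = 8
Step 2: Merge (C+G)(8) + I(9) = 17
Step 3: Merge H(15) + B(16) = 31
Step 4: Merge ((C+G)+I)(17) + (H+B)(31) = 48
Read each symbol's code off the tree from the root (left child = 0, right child = 1).

Codes:
  I: 01 (length 2)
  C: 000 (length 3)
  H: 10 (length 2)
  G: 001 (length 3)
  B: 11 (length 2)
Average code length: 104/48 = 2.1667 bits/symbol


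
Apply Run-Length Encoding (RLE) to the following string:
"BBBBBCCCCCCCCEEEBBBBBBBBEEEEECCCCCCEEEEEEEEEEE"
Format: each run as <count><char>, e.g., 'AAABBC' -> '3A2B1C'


Scanning runs left to right:
  i=0: run of 'B' x 5 -> '5B'
  i=5: run of 'C' x 8 -> '8C'
  i=13: run of 'E' x 3 -> '3E'
  i=16: run of 'B' x 8 -> '8B'
  i=24: run of 'E' x 5 -> '5E'
  i=29: run of 'C' x 6 -> '6C'
  i=35: run of 'E' x 11 -> '11E'

RLE = 5B8C3E8B5E6C11E


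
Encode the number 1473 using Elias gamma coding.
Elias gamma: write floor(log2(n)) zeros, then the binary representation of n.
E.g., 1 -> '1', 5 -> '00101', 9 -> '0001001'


num_bits = floor(log2(1473)) + 1 = 11
leading_zeros = num_bits - 1 = 10
binary(1473) = 10111000001

Elias gamma(1473) = '0000000000' + '10111000001' = 000000000010111000001 (21 bits)


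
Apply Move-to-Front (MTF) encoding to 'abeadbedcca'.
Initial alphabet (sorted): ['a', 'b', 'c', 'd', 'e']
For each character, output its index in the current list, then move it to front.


MTF encoding:
'a': index 0 in ['a', 'b', 'c', 'd', 'e'] -> ['a', 'b', 'c', 'd', 'e']
'b': index 1 in ['a', 'b', 'c', 'd', 'e'] -> ['b', 'a', 'c', 'd', 'e']
'e': index 4 in ['b', 'a', 'c', 'd', 'e'] -> ['e', 'b', 'a', 'c', 'd']
'a': index 2 in ['e', 'b', 'a', 'c', 'd'] -> ['a', 'e', 'b', 'c', 'd']
'd': index 4 in ['a', 'e', 'b', 'c', 'd'] -> ['d', 'a', 'e', 'b', 'c']
'b': index 3 in ['d', 'a', 'e', 'b', 'c'] -> ['b', 'd', 'a', 'e', 'c']
'e': index 3 in ['b', 'd', 'a', 'e', 'c'] -> ['e', 'b', 'd', 'a', 'c']
'd': index 2 in ['e', 'b', 'd', 'a', 'c'] -> ['d', 'e', 'b', 'a', 'c']
'c': index 4 in ['d', 'e', 'b', 'a', 'c'] -> ['c', 'd', 'e', 'b', 'a']
'c': index 0 in ['c', 'd', 'e', 'b', 'a'] -> ['c', 'd', 'e', 'b', 'a']
'a': index 4 in ['c', 'd', 'e', 'b', 'a'] -> ['a', 'c', 'd', 'e', 'b']


Output: [0, 1, 4, 2, 4, 3, 3, 2, 4, 0, 4]


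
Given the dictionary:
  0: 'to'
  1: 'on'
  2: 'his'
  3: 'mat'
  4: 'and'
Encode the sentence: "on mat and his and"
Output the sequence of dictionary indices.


Look up each word in the dictionary:
  'on' -> 1
  'mat' -> 3
  'and' -> 4
  'his' -> 2
  'and' -> 4

Encoded: [1, 3, 4, 2, 4]


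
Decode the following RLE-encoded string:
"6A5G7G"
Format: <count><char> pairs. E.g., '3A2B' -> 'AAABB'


Expanding each <count><char> pair:
  6A -> 'AAAAAA'
  5G -> 'GGGGG'
  7G -> 'GGGGGGG'

Decoded = AAAAAAGGGGGGGGGGGG


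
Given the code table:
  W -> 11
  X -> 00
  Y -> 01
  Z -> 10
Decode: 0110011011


Decoding:
01 -> Y
10 -> Z
01 -> Y
10 -> Z
11 -> W


Result: YZYZW


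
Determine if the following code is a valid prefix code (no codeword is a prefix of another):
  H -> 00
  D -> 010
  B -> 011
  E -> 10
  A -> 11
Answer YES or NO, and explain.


Checking each pair (does one codeword prefix another?):
  H='00' vs D='010': no prefix
  H='00' vs B='011': no prefix
  H='00' vs E='10': no prefix
  H='00' vs A='11': no prefix
  D='010' vs H='00': no prefix
  D='010' vs B='011': no prefix
  D='010' vs E='10': no prefix
  D='010' vs A='11': no prefix
  B='011' vs H='00': no prefix
  B='011' vs D='010': no prefix
  B='011' vs E='10': no prefix
  B='011' vs A='11': no prefix
  E='10' vs H='00': no prefix
  E='10' vs D='010': no prefix
  E='10' vs B='011': no prefix
  E='10' vs A='11': no prefix
  A='11' vs H='00': no prefix
  A='11' vs D='010': no prefix
  A='11' vs B='011': no prefix
  A='11' vs E='10': no prefix
No violation found over all pairs.

YES -- this is a valid prefix code. No codeword is a prefix of any other codeword.


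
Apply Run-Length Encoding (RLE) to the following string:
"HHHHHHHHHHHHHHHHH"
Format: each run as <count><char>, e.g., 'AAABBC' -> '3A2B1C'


Scanning runs left to right:
  i=0: run of 'H' x 17 -> '17H'

RLE = 17H


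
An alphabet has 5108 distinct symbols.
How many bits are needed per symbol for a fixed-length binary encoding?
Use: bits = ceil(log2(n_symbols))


log2(5108) = 12.3185
Bracket: 2^12 = 4096 < 5108 <= 2^13 = 8192
So ceil(log2(5108)) = 13

bits = ceil(log2(5108)) = ceil(12.3185) = 13 bits


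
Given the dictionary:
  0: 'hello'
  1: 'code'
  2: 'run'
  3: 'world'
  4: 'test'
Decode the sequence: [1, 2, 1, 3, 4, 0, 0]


Look up each index in the dictionary:
  1 -> 'code'
  2 -> 'run'
  1 -> 'code'
  3 -> 'world'
  4 -> 'test'
  0 -> 'hello'
  0 -> 'hello'

Decoded: "code run code world test hello hello"


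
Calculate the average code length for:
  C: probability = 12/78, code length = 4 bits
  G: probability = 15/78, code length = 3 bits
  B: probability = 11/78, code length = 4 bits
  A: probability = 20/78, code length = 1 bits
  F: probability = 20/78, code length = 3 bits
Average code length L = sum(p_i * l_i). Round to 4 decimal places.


Weighted contributions p_i * l_i:
  C: (12/78) * 4 = 48/78
  G: (15/78) * 3 = 45/78
  B: (11/78) * 4 = 44/78
  A: (20/78) * 1 = 20/78
  F: (20/78) * 3 = 60/78
Sum = (48 + 45 + 44 + 20 + 60)/78 = 217/78

L = 217/78 = 2.7821 bits/symbol


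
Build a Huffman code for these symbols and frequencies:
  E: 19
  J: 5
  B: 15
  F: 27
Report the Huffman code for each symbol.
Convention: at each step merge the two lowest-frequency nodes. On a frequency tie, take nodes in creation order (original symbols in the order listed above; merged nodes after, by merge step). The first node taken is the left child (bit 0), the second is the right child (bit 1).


Huffman tree construction:
Step 1: Merge J(5) + B(15) = 20
Step 2: Merge E(19) + (J+B)(20) = 39
Step 3: Merge F(27) + (E+(J+B))(39) = 66
Read each symbol's code off the tree from the root (left child = 0, right child = 1).

Codes:
  E: 10 (length 2)
  J: 110 (length 3)
  B: 111 (length 3)
  F: 0 (length 1)
Average code length: 125/66 = 1.8939 bits/symbol


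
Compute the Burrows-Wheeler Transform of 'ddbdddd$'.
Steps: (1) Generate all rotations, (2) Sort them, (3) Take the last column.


Rotations (sorted):
  0: $ddbdddd -> last char: d
  1: bdddd$dd -> last char: d
  2: d$ddbddd -> last char: d
  3: dbdddd$d -> last char: d
  4: dd$ddbdd -> last char: d
  5: ddbdddd$ -> last char: $
  6: ddd$ddbd -> last char: d
  7: dddd$ddb -> last char: b


BWT = ddddd$db


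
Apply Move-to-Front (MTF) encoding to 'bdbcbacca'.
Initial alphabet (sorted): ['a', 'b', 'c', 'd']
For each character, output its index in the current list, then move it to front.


MTF encoding:
'b': index 1 in ['a', 'b', 'c', 'd'] -> ['b', 'a', 'c', 'd']
'd': index 3 in ['b', 'a', 'c', 'd'] -> ['d', 'b', 'a', 'c']
'b': index 1 in ['d', 'b', 'a', 'c'] -> ['b', 'd', 'a', 'c']
'c': index 3 in ['b', 'd', 'a', 'c'] -> ['c', 'b', 'd', 'a']
'b': index 1 in ['c', 'b', 'd', 'a'] -> ['b', 'c', 'd', 'a']
'a': index 3 in ['b', 'c', 'd', 'a'] -> ['a', 'b', 'c', 'd']
'c': index 2 in ['a', 'b', 'c', 'd'] -> ['c', 'a', 'b', 'd']
'c': index 0 in ['c', 'a', 'b', 'd'] -> ['c', 'a', 'b', 'd']
'a': index 1 in ['c', 'a', 'b', 'd'] -> ['a', 'c', 'b', 'd']


Output: [1, 3, 1, 3, 1, 3, 2, 0, 1]


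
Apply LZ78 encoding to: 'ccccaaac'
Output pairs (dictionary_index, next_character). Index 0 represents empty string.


LZ78 encoding steps:
Dictionary: {0: ''}
Step 1: w='' (idx 0), next='c' -> output (0, 'c'), add 'c' as idx 1
Step 2: w='c' (idx 1), next='c' -> output (1, 'c'), add 'cc' as idx 2
Step 3: w='c' (idx 1), next='a' -> output (1, 'a'), add 'ca' as idx 3
Step 4: w='' (idx 0), next='a' -> output (0, 'a'), add 'a' as idx 4
Step 5: w='a' (idx 4), next='c' -> output (4, 'c'), add 'ac' as idx 5


Encoded: [(0, 'c'), (1, 'c'), (1, 'a'), (0, 'a'), (4, 'c')]


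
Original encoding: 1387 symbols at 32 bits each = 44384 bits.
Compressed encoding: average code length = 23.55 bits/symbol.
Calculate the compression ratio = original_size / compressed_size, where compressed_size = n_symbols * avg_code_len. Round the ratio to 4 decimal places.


original_size = n_symbols * orig_bits = 1387 * 32 = 44384 bits
compressed_size = n_symbols * avg_code_len = 1387 * 23.55 = 32663.85 bits
ratio = original_size / compressed_size = 44384 / 32663.85 = 1.3588

Compression ratio = 1.3588


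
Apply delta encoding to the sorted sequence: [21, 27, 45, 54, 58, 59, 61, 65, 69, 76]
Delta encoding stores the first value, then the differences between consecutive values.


First value: 21
Deltas:
  27 - 21 = 6
  45 - 27 = 18
  54 - 45 = 9
  58 - 54 = 4
  59 - 58 = 1
  61 - 59 = 2
  65 - 61 = 4
  69 - 65 = 4
  76 - 69 = 7


Delta encoded: [21, 6, 18, 9, 4, 1, 2, 4, 4, 7]


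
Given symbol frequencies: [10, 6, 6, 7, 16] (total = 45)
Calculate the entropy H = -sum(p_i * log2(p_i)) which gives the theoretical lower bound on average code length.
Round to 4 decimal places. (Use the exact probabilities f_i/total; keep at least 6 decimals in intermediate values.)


Per-symbol terms -p_i * log2(p_i) with p_i = f_i/45:
  p = 10/45 = 0.222222: log2(p) = -2.169925, -p*log2(p) = 0.482206
  p = 6/45 = 0.133333: log2(p) = -2.906891, -p*log2(p) = 0.387585
  p = 6/45 = 0.133333: log2(p) = -2.906891, -p*log2(p) = 0.387585
  p = 7/45 = 0.155556: log2(p) = -2.684498, -p*log2(p) = 0.417589
  p = 16/45 = 0.355556: log2(p) = -1.491853, -p*log2(p) = 0.530437
H = 0.482206 + 0.387585 + 0.387585 + 0.417589 + 0.530437 = 2.205402

H = 2.2054 bits/symbol


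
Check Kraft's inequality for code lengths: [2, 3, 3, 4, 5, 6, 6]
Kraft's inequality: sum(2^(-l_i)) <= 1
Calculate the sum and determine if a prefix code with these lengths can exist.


Sum = 2^(-2) + 2^(-3) + 2^(-3) + 2^(-4) + 2^(-5) + 2^(-6) + 2^(-6)
    = 0.25 + 0.125 + 0.125 + 0.0625 + 0.03125 + 0.015625 + 0.015625
    = 40/64 = 0.625
Since 0.625 <= 1, Kraft's inequality IS satisfied.
A prefix code with these lengths CAN exist.

Kraft sum = 0.625. Satisfied.


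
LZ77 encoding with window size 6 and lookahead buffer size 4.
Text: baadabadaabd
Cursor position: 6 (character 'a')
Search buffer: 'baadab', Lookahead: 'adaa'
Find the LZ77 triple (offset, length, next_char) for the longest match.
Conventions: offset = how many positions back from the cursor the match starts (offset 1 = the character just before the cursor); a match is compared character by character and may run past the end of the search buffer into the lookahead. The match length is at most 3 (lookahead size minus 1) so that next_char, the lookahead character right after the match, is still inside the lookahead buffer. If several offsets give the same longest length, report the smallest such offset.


Try each offset into the search buffer:
  offset=1 (pos 5, char 'b'): match length 0
  offset=2 (pos 4, char 'a'): match length 1
  offset=3 (pos 3, char 'd'): match length 0
  offset=4 (pos 2, char 'a'): match length 3
  offset=5 (pos 1, char 'a'): match length 1
  offset=6 (pos 0, char 'b'): match length 0
Longest match has length 3 at offset 4.
next_char = character at position 6 + 3 = 9 -> 'a'

Best match: offset=4, length=3 (matching 'ada' starting at position 2)
LZ77 triple: (4, 3, 'a')


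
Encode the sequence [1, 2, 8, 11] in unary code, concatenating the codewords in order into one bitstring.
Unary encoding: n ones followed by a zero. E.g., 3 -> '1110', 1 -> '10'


Encode each number as n ones followed by a terminating 0:
  1 -> 10 (2 bits)
  2 -> 110 (3 bits)
  8 -> 111111110 (9 bits)
  11 -> 111111111110 (12 bits)
Total length = 2 + 3 + 9 + 12 = 26 bits.

Unary([1, 2, 8, 11]) = 10110111111110111111111110 (26 bits)


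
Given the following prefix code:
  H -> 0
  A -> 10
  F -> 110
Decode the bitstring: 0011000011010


Decoding step by step:
Bits 0 -> H
Bits 0 -> H
Bits 110 -> F
Bits 0 -> H
Bits 0 -> H
Bits 0 -> H
Bits 110 -> F
Bits 10 -> A


Decoded message: HHFHHHFA


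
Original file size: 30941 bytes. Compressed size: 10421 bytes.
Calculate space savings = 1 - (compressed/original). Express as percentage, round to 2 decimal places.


ratio = compressed/original = 10421/30941 = 0.336802
savings = 1 - ratio = 1 - 0.336802 = 0.663198
as a percentage: 0.663198 * 100 = 66.32%

Space savings = 1 - 10421/30941 = 66.32%
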